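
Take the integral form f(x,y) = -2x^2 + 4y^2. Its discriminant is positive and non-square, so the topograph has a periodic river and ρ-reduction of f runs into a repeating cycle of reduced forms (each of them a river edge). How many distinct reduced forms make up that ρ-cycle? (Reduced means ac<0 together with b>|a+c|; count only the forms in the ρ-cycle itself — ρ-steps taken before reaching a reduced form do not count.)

D = 32, ⌊√D⌋ = 5
descent: ρ → (4,0,-2)
descent: ρ → (-2,4,2)  [lands on river]
river: ρ → (2,4,-2)
ρ-cycle length = 2 (tail of 2 descent steps not counted)

2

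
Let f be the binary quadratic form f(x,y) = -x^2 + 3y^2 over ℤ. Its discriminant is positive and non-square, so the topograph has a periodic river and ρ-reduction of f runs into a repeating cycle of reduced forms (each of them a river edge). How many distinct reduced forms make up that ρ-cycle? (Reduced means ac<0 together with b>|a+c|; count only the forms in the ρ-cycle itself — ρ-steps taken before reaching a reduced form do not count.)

D = 12, ⌊√D⌋ = 3
descent: ρ → (3,0,-1)
descent: ρ → (-1,2,2)  [lands on river]
river: ρ → (2,2,-1)
ρ-cycle length = 2 (tail of 2 descent steps not counted)

2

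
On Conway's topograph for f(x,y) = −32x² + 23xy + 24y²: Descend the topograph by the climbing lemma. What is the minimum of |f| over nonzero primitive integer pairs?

river: ρ → (24,25,-31)
river: ρ → (-31,37,18)
river: ρ → (18,35,-33)
river: ρ → (-33,31,20)
river: ρ → (20,49,-15)
river: ρ → (-15,41,32)
river: ρ → (32,23,-24)
river: ρ → (-24,25,31)
river: ρ → (31,37,-18)
river: ρ → (-18,35,33)
river: ρ → (33,31,-20)
river: ρ → (-20,49,15)
river: ρ → (15,41,-32)
river: ρ → (-32,23,24)
closes: descent 0, river 14
min |a| on river = 15

15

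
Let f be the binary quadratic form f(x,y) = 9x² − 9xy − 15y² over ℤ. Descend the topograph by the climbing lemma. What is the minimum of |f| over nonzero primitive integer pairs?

descent: ρ → (-15,9,9)  [lands on river]
river: ρ → (9,9,-15)
river: ρ → (-15,21,3)
river: ρ → (3,21,-15)
closes: descent 1, river 4
min |a| on river = 3

3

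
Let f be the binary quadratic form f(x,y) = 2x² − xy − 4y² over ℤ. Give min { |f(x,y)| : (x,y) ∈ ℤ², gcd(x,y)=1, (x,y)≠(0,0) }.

descent: ρ → (-4,1,2)
descent: ρ → (2,3,-3)  [lands on river]
river: ρ → (-3,3,2)
river: ρ → (2,5,-1)
river: ρ → (-1,5,2)
closes: descent 2, river 4
min |a| on river = 1

1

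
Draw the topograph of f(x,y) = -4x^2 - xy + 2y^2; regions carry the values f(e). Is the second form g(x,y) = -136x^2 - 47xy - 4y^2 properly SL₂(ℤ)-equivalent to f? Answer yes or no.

D₁ = 33, D₂ = 33
river cycle of f (length 4): (2, 5, -1), (-1, 5, 2), (2, 3, -3), (-3, 3, 2)
river cycle of g (length 4): (2, 5, -1), (-1, 5, 2), (2, 3, -3), (-3, 3, 2)
cycles coincide ⇒ equivalent

yes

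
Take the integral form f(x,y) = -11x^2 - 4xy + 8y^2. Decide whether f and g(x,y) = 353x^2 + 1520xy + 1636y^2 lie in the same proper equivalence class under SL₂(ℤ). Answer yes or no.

D₁ = 368, D₂ = 368
river cycle of f (length 8): (8, 4, -11), (-11, 18, 1), (1, 18, -11), (-11, 4, 8), (8, 12, -7), (-7, 16, 4), (4, 16, -7), (-7, 12, 8)
river cycle of g (length 8): (8, 4, -11), (-11, 18, 1), (1, 18, -11), (-11, 4, 8), (8, 12, -7), (-7, 16, 4), (4, 16, -7), (-7, 12, 8)
cycles coincide ⇒ equivalent

yes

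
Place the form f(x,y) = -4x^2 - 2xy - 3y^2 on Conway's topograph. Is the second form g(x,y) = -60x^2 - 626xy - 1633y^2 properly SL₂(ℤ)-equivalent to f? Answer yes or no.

D₁ = -44, D₂ = -44
f is negative-definite; reduce −f:
−f: flip: (4,2,3)→(3,-2,4)
−f: reduced (well bottom): (3,-2,4) with a≤c, −a<b≤a
flip sign back: reduced form of f is (-3,2,-4)
g is negative-definite; reduce −g:
−g: translate: b→26 (≡626 mod 120), so (60,626,1633)→(60,26,3)
−g: flip: (60,26,3)→(3,-26,60)
−g: translate: b→-2 (≡-26 mod 6), so (3,-26,60)→(3,-2,4)
−g: reduced (well bottom): (3,-2,4) with a≤c, −a<b≤a
flip sign back: reduced form of g is (-3,2,-4)
reduced forms (-3, 2, -4) vs (-3, 2, -4) ⇒ equivalent

yes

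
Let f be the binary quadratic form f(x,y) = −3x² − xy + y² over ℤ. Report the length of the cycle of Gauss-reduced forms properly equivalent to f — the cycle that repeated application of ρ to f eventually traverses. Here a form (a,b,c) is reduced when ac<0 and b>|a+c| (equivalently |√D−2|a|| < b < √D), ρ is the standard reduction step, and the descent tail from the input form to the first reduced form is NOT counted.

D = 13, ⌊√D⌋ = 3
descent: ρ → (1,3,-1)  [lands on river]
river: ρ → (-1,3,1)
ρ-cycle length = 2 (tail of 1 descent step not counted)

2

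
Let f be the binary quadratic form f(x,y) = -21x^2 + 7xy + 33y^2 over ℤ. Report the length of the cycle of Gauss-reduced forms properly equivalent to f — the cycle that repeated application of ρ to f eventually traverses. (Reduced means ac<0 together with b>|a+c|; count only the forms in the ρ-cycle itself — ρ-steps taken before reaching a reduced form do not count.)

D = 2821, ⌊√D⌋ = 53
descent: ρ → (33,-7,-21)
descent: ρ → (-21,49,5)  [lands on river]
river: ρ → (5,51,-11)
river: ρ → (-11,37,33)
river: ρ → (33,29,-15)
river: ρ → (-15,31,31)
river: ρ → (31,31,-15)
river: ρ → (-15,29,33)
river: ρ → (33,37,-11)
river: ρ → (-11,51,5)
river: ρ → (5,49,-21)
river: ρ → (-21,35,19)
river: ρ → (19,41,-15)
river: ρ → (-15,49,7)
river: ρ → (7,49,-15)
river: ρ → (-15,41,19)
river: ρ → (19,35,-21)
ρ-cycle length = 16 (tail of 2 descent steps not counted)

16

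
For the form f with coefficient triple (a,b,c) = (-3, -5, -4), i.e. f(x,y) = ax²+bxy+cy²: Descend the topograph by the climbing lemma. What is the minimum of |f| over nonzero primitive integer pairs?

translate: b→-1 (≡5 mod 6), so (3,5,4)→(3,-1,2)
flip: (3,-1,2)→(2,1,3)
reduced (well bottom): (2,1,3) with a≤c, −a<b≤a
well minimum |f| = |-2| = 2 (negative-definite)

2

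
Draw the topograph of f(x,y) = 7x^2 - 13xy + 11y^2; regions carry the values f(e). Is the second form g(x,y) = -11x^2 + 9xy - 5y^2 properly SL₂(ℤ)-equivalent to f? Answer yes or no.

D₁ = -139, D₂ = -139
f: translate: b→1 (≡-13 mod 14), so (7,-13,11)→(7,1,5)
f: flip: (7,1,5)→(5,-1,7)
f: reduced (well bottom): (5,-1,7) with a≤c, −a<b≤a
g is negative-definite; reduce −g:
−g: flip: (11,-9,5)→(5,9,11)
−g: translate: b→-1 (≡9 mod 10), so (5,9,11)→(5,-1,7)
−g: reduced (well bottom): (5,-1,7) with a≤c, −a<b≤a
flip sign back: reduced form of g is (-5,1,-7)
reduced forms (5, -1, 7) vs (-5, 1, -7) ⇒ inequivalent

no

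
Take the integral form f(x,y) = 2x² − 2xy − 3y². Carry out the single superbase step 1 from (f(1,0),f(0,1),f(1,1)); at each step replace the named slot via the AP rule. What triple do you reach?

start (2,-3,-3) = (f(1,0),f(0,1),f(1,1))
replace slot 1: 2·((-3)+(-3)) − 2 = -14 → (-14,-3,-3)

-14,-3,-3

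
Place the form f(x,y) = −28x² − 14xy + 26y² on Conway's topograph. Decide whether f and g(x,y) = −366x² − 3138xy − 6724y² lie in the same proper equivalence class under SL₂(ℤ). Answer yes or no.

D₁ = 3108, D₂ = 3108
river cycle of f (length 6): (26, 14, -28), (-28, 42, 12), (12, 54, -4), (-4, 50, 38), (38, 26, -16), (-16, 38, 26)
river cycle of g (length 6): (-28, 42, 12), (12, 54, -4), (-4, 50, 38), (38, 26, -16), (-16, 38, 26), (26, 14, -28)
cycles coincide ⇒ equivalent

yes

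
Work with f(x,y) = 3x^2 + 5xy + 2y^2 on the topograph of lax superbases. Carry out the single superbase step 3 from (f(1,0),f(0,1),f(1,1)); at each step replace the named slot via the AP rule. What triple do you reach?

start (3,2,10) = (f(1,0),f(0,1),f(1,1))
replace slot 3: 2·(3+2) − 10 = 0 → (3,2,0)

3,2,0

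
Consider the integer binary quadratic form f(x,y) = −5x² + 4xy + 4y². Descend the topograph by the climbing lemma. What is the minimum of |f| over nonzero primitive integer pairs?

river: ρ → (4,4,-5)
river: ρ → (-5,6,3)
river: ρ → (3,6,-5)
river: ρ → (-5,4,4)
closes: descent 0, river 4
min |a| on river = 3

3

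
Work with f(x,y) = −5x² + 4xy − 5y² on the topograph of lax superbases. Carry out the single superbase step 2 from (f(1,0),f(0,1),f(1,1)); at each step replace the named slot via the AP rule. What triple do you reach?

start (-5,-5,-6) = (f(1,0),f(0,1),f(1,1))
replace slot 2: 2·((-5)+(-6)) − (-5) = -17 → (-5,-17,-6)

-5,-17,-6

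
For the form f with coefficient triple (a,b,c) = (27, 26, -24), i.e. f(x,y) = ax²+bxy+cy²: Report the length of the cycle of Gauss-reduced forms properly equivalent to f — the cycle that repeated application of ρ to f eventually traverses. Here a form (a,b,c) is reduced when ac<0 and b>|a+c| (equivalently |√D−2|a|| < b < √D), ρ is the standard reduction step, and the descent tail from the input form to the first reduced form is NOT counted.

D = 3268, ⌊√D⌋ = 57
river: ρ → (-24,22,29)
river: ρ → (29,36,-17)
river: ρ → (-17,32,33)
river: ρ → (33,34,-16)
river: ρ → (-16,30,37)
river: ρ → (37,44,-9)
river: ρ → (-9,46,32)
river: ρ → (32,18,-23)
river: ρ → (-23,28,27)
river: ρ → (27,26,-24)
ρ-cycle length = 10 (tail of 0 descent steps not counted)

10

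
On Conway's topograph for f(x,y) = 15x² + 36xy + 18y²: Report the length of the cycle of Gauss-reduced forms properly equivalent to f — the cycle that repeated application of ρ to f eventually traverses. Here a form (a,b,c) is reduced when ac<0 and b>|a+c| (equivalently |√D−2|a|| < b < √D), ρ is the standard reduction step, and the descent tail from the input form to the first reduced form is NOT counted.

D = 216, ⌊√D⌋ = 14
descent: ρ → (18,0,-3)
descent: ρ → (-3,12,6)  [lands on river]
river: ρ → (6,12,-3)
ρ-cycle length = 2 (tail of 2 descent steps not counted)

2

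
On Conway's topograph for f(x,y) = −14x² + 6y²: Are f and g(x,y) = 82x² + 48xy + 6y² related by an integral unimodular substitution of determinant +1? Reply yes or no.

D₁ = 336, D₂ = 336
river cycle of f (length 6): (6, 12, -8), (-8, 4, 10), (10, 16, -2), (-2, 16, 10), (10, 4, -8), (-8, 12, 6)
river cycle of g (length 6): (6, 12, -8), (-8, 4, 10), (10, 16, -2), (-2, 16, 10), (10, 4, -8), (-8, 12, 6)
cycles coincide ⇒ equivalent

yes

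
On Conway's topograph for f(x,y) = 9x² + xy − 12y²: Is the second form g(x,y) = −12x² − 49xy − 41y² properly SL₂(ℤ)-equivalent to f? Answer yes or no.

D₁ = 433, D₂ = 433
river cycle of f (length 46): (9, 19, -2), (-2, 17, 18), (18, 19, -1), (-1, 19, 18), (18, 17, -2), (-2, 19, 9), (9, 17, -4), (-4, 15, 13), (13, 11, -6), (-6, 13, 11), … (36 more)
river cycle of g (length 46): (-4, 17, 9), (9, 19, -2), (-2, 17, 18), (18, 19, -1), (-1, 19, 18), (18, 17, -2), (-2, 19, 9), (9, 17, -4), (-4, 15, 13), (13, 11, -6), … (36 more)
cycles coincide ⇒ equivalent

yes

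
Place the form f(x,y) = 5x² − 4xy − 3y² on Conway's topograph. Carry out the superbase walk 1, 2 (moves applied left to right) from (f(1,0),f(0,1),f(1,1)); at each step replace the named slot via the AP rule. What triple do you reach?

start (5,-3,-2) = (f(1,0),f(0,1),f(1,1))
replace slot 1: 2·((-3)+(-2)) − 5 = -15 → (-15,-3,-2)
replace slot 2: 2·((-15)+(-2)) − (-3) = -31 → (-15,-31,-2)

-15,-31,-2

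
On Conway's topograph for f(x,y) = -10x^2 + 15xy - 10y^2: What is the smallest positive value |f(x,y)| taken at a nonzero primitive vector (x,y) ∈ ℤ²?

translate: b→5 (≡-15 mod 20), so (10,-15,10)→(10,5,5)
flip: (10,5,5)→(5,-5,10)
translate: b→5 (≡-5 mod 10), so (5,-5,10)→(5,5,10)
reduced (well bottom): (5,5,10) with a≤c, −a<b≤a
well minimum |f| = |-5| = 5 (negative-definite)

5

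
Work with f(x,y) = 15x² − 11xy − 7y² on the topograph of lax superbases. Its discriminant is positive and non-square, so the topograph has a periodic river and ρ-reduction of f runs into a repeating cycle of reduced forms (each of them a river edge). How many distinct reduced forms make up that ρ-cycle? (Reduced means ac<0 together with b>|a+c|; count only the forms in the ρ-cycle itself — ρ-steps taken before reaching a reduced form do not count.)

D = 541, ⌊√D⌋ = 23
descent: ρ → (-7,11,15)  [lands on river]
river: ρ → (15,19,-3)
river: ρ → (-3,23,1)
river: ρ → (1,23,-3)
river: ρ → (-3,19,15)
river: ρ → (15,11,-7)
river: ρ → (-7,17,9)
river: ρ → (9,19,-5)
river: ρ → (-5,21,5)
river: ρ → (5,19,-9)
river: ρ → (-9,17,7)
river: ρ → (7,11,-15)
river: ρ → (-15,19,3)
river: ρ → (3,23,-1)
river: ρ → (-1,23,3)
river: ρ → (3,19,-15)
river: ρ → (-15,11,7)
river: ρ → (7,17,-9)
river: ρ → (-9,19,5)
river: ρ → (5,21,-5)
river: ρ → (-5,19,9)
river: ρ → (9,17,-7)
ρ-cycle length = 22 (tail of 1 descent step not counted)

22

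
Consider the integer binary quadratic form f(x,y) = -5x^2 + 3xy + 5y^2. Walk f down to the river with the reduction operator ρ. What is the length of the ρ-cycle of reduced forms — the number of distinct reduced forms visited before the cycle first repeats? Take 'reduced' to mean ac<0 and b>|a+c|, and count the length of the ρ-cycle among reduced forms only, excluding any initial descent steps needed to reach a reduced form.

D = 109, ⌊√D⌋ = 10
river: ρ → (5,7,-3)
river: ρ → (-3,5,7)
river: ρ → (7,9,-1)
river: ρ → (-1,9,7)
river: ρ → (7,5,-3)
river: ρ → (-3,7,5)
river: ρ → (5,3,-5)
river: ρ → (-5,7,3)
river: ρ → (3,5,-7)
river: ρ → (-7,9,1)
river: ρ → (1,9,-7)
river: ρ → (-7,5,3)
river: ρ → (3,7,-5)
river: ρ → (-5,3,5)
ρ-cycle length = 14 (tail of 0 descent steps not counted)

14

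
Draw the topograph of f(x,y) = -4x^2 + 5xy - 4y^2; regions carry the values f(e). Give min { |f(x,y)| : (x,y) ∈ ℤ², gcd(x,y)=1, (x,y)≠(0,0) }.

translate: b→3 (≡-5 mod 8), so (4,-5,4)→(4,3,3)
flip: (4,3,3)→(3,-3,4)
translate: b→3 (≡-3 mod 6), so (3,-3,4)→(3,3,4)
reduced (well bottom): (3,3,4) with a≤c, −a<b≤a
well minimum |f| = |-3| = 3 (negative-definite)

3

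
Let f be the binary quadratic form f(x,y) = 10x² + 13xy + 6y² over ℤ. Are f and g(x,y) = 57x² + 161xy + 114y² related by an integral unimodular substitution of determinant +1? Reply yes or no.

D₁ = -71, D₂ = -71
f: translate: b→-7 (≡13 mod 20), so (10,13,6)→(10,-7,3)
f: flip: (10,-7,3)→(3,7,10)
f: translate: b→1 (≡7 mod 6), so (3,7,10)→(3,1,6)
f: reduced (well bottom): (3,1,6) with a≤c, −a<b≤a
g: translate: b→47 (≡161 mod 114), so (57,161,114)→(57,47,10)
g: flip: (57,47,10)→(10,-47,57)
g: translate: b→-7 (≡-47 mod 20), so (10,-47,57)→(10,-7,3)
g: flip: (10,-7,3)→(3,7,10)
g: translate: b→1 (≡7 mod 6), so (3,7,10)→(3,1,6)
g: reduced (well bottom): (3,1,6) with a≤c, −a<b≤a
reduced forms (3, 1, 6) vs (3, 1, 6) ⇒ equivalent

yes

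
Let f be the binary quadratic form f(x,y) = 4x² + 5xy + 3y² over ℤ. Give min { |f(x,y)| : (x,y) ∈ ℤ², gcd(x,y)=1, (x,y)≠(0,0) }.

translate: b→-3 (≡5 mod 8), so (4,5,3)→(4,-3,2)
flip: (4,-3,2)→(2,3,4)
translate: b→-1 (≡3 mod 4), so (2,3,4)→(2,-1,3)
reduced (well bottom): (2,-1,3) with a≤c, −a<b≤a
well minimum = a = 2

2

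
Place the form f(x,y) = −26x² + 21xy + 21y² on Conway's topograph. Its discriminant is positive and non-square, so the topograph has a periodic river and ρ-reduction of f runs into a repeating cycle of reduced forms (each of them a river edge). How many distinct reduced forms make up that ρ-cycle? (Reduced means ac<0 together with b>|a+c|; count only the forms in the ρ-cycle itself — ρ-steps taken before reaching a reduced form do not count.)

D = 2625, ⌊√D⌋ = 51
river: ρ → (21,21,-26)
river: ρ → (-26,31,16)
river: ρ → (16,33,-24)
river: ρ → (-24,15,25)
river: ρ → (25,35,-14)
river: ρ → (-14,49,4)
river: ρ → (4,47,-26)
river: ρ → (-26,5,25)
river: ρ → (25,45,-6)
river: ρ → (-6,51,1)
river: ρ → (1,51,-6)
river: ρ → (-6,45,25)
river: ρ → (25,5,-26)
river: ρ → (-26,47,4)
river: ρ → (4,49,-14)
river: ρ → (-14,35,25)
river: ρ → (25,15,-24)
river: ρ → (-24,33,16)
river: ρ → (16,31,-26)
river: ρ → (-26,21,21)
ρ-cycle length = 20 (tail of 0 descent steps not counted)

20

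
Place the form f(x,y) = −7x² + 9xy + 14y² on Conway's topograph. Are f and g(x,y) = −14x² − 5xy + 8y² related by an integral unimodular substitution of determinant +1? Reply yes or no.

D₁ = 473, D₂ = 473
river cycle of f (length 4): (14, 19, -2), (-2, 21, 4), (4, 19, -7), (-7, 9, 14)
river cycle of g (length 4): (8, 21, -1), (-1, 21, 8), (8, 11, -11), (-11, 11, 8)
cycles differ ⇒ inequivalent

no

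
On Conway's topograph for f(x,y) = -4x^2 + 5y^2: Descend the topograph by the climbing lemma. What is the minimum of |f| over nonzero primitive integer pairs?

descent: ρ → (5,0,-4)
descent: ρ → (-4,8,1)  [lands on river]
river: ρ → (1,8,-4)
closes: descent 2, river 2
min |a| on river = 1

1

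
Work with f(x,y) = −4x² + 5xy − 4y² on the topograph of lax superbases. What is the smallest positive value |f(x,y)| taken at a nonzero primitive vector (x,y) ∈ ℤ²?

translate: b→3 (≡-5 mod 8), so (4,-5,4)→(4,3,3)
flip: (4,3,3)→(3,-3,4)
translate: b→3 (≡-3 mod 6), so (3,-3,4)→(3,3,4)
reduced (well bottom): (3,3,4) with a≤c, −a<b≤a
well minimum |f| = |-3| = 3 (negative-definite)

3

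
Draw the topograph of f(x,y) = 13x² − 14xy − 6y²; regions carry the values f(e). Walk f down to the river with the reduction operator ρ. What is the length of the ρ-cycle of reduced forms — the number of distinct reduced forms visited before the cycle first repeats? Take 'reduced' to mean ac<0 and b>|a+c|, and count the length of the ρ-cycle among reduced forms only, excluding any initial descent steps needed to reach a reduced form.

D = 508, ⌊√D⌋ = 22
descent: ρ → (-6,14,13)  [lands on river]
river: ρ → (13,12,-7)
river: ρ → (-7,16,9)
river: ρ → (9,20,-3)
river: ρ → (-3,22,2)
river: ρ → (2,22,-3)
river: ρ → (-3,20,9)
river: ρ → (9,16,-7)
river: ρ → (-7,12,13)
river: ρ → (13,14,-6)
river: ρ → (-6,22,1)
river: ρ → (1,22,-6)
ρ-cycle length = 12 (tail of 1 descent step not counted)

12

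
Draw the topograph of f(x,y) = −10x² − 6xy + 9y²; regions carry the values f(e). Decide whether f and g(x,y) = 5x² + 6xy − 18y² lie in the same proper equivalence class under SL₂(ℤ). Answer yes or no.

D₁ = 396, D₂ = 396
river cycle of f (length 4): (9, 6, -10), (-10, 14, 5), (5, 16, -7), (-7, 12, 9)
river cycle of g (length 4): (5, 16, -7), (-7, 12, 9), (9, 6, -10), (-10, 14, 5)
cycles coincide ⇒ equivalent

yes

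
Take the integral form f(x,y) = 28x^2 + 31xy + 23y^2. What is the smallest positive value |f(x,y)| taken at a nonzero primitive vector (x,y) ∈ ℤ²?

translate: b→-25 (≡31 mod 56), so (28,31,23)→(28,-25,20)
flip: (28,-25,20)→(20,25,28)
translate: b→-15 (≡25 mod 40), so (20,25,28)→(20,-15,23)
reduced (well bottom): (20,-15,23) with a≤c, −a<b≤a
well minimum = a = 20

20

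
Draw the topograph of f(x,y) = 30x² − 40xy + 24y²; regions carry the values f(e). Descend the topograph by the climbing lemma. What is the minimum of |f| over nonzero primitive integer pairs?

translate: b→20 (≡-40 mod 60), so (30,-40,24)→(30,20,14)
flip: (30,20,14)→(14,-20,30)
translate: b→8 (≡-20 mod 28), so (14,-20,30)→(14,8,24)
reduced (well bottom): (14,8,24) with a≤c, −a<b≤a
well minimum = a = 14

14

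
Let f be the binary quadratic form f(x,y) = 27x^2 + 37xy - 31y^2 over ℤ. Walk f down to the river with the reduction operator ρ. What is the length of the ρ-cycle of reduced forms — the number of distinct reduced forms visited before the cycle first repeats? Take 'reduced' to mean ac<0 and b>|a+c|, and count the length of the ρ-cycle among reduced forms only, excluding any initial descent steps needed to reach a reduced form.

D = 4717, ⌊√D⌋ = 68
river: ρ → (-31,25,33)
river: ρ → (33,41,-23)
river: ρ → (-23,51,23)
river: ρ → (23,41,-33)
river: ρ → (-33,25,31)
river: ρ → (31,37,-27)
river: ρ → (-27,17,41)
river: ρ → (41,65,-3)
river: ρ → (-3,67,19)
river: ρ → (19,47,-33)
river: ρ → (-33,19,33)
river: ρ → (33,47,-19)
river: ρ → (-19,67,3)
river: ρ → (3,65,-41)
river: ρ → (-41,17,27)
river: ρ → (27,37,-31)
ρ-cycle length = 16 (tail of 0 descent steps not counted)

16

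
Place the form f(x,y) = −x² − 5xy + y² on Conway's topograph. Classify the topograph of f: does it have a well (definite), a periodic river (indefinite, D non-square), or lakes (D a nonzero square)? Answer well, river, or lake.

D = b²−4ac = (-5)² − 4·(-1)·1 = 29
D > 0 non-square ⇒ indefinite ⇒ periodic river

river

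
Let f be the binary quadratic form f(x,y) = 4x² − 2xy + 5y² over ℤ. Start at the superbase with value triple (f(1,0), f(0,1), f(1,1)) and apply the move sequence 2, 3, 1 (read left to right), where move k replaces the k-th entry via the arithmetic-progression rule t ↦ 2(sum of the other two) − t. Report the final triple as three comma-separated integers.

start (4,5,7) = (f(1,0),f(0,1),f(1,1))
replace slot 2: 2·(4+7) − 5 = 17 → (4,17,7)
replace slot 3: 2·(4+17) − 7 = 35 → (4,17,35)
replace slot 1: 2·(17+35) − 4 = 100 → (100,17,35)

100,17,35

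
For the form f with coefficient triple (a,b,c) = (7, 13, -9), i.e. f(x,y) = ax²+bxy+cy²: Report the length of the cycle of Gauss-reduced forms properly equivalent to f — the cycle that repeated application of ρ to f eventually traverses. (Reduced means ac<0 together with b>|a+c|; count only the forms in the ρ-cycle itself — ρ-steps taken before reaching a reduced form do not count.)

D = 421, ⌊√D⌋ = 20
river: ρ → (-9,5,11)
river: ρ → (11,17,-3)
river: ρ → (-3,19,5)
river: ρ → (5,11,-15)
river: ρ → (-15,19,1)
river: ρ → (1,19,-15)
river: ρ → (-15,11,5)
river: ρ → (5,19,-3)
river: ρ → (-3,17,11)
river: ρ → (11,5,-9)
river: ρ → (-9,13,7)
river: ρ → (7,15,-7)
river: ρ → (-7,13,9)
river: ρ → (9,5,-11)
river: ρ → (-11,17,3)
river: ρ → (3,19,-5)
river: ρ → (-5,11,15)
river: ρ → (15,19,-1)
river: ρ → (-1,19,15)
river: ρ → (15,11,-5)
river: ρ → (-5,19,3)
river: ρ → (3,17,-11)
river: ρ → (-11,5,9)
river: ρ → (9,13,-7)
river: ρ → (-7,15,7)
river: ρ → (7,13,-9)
ρ-cycle length = 26 (tail of 0 descent steps not counted)

26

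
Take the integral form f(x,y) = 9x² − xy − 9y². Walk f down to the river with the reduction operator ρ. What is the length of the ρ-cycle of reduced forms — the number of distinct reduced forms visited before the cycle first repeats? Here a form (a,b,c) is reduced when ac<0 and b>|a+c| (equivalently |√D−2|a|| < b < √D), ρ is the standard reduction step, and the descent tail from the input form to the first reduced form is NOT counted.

D = 325, ⌊√D⌋ = 18
descent: ρ → (-9,1,9)  [lands on river]
river: ρ → (9,17,-1)
river: ρ → (-1,17,9)
river: ρ → (9,1,-9)
river: ρ → (-9,17,1)
river: ρ → (1,17,-9)
ρ-cycle length = 6 (tail of 1 descent step not counted)

6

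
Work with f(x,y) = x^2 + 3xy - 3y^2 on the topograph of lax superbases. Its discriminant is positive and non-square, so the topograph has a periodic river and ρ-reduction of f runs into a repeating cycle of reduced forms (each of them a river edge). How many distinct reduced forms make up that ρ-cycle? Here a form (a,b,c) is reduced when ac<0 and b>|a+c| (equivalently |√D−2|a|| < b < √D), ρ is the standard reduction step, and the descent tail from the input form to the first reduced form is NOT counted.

D = 21, ⌊√D⌋ = 4
river: ρ → (-3,3,1)
river: ρ → (1,3,-3)
ρ-cycle length = 2 (tail of 0 descent steps not counted)

2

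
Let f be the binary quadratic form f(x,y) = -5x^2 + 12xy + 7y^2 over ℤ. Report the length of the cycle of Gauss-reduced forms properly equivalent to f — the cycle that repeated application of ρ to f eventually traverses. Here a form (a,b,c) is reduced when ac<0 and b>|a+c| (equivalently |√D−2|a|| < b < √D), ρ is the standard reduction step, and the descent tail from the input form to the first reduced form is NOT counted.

D = 284, ⌊√D⌋ = 16
river: ρ → (7,16,-1)
river: ρ → (-1,16,7)
river: ρ → (7,12,-5)
river: ρ → (-5,8,11)
river: ρ → (11,14,-2)
river: ρ → (-2,14,11)
river: ρ → (11,8,-5)
river: ρ → (-5,12,7)
ρ-cycle length = 8 (tail of 0 descent steps not counted)

8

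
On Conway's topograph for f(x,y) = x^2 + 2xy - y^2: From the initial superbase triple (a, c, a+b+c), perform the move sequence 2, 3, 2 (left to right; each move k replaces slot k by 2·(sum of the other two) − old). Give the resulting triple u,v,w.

start (1,-1,2) = (f(1,0),f(0,1),f(1,1))
replace slot 2: 2·(1+2) − (-1) = 7 → (1,7,2)
replace slot 3: 2·(1+7) − 2 = 14 → (1,7,14)
replace slot 2: 2·(1+14) − 7 = 23 → (1,23,14)

1,23,14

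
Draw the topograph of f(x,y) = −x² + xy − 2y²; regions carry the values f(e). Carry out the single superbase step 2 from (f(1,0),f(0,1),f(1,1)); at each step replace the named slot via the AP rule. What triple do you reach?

start (-1,-2,-2) = (f(1,0),f(0,1),f(1,1))
replace slot 2: 2·((-1)+(-2)) − (-2) = -4 → (-1,-4,-2)

-1,-4,-2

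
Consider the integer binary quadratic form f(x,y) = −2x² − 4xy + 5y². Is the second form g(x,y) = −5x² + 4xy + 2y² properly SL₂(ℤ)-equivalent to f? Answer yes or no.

D₁ = 56, D₂ = 56
river cycle of f (length 4): (5, 4, -2), (-2, 4, 5), (5, 6, -1), (-1, 6, 5)
river cycle of g (length 4): (2, 4, -5), (-5, 6, 1), (1, 6, -5), (-5, 4, 2)
cycles differ ⇒ inequivalent

no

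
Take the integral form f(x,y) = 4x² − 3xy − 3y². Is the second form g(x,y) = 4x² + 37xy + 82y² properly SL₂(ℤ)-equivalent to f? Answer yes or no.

D₁ = 57, D₂ = 57
river cycle of f (length 6): (-3, 3, 4), (4, 5, -2), (-2, 7, 1), (1, 7, -2), (-2, 5, 4), (4, 3, -3)
river cycle of g (length 6): (4, 5, -2), (-2, 7, 1), (1, 7, -2), (-2, 5, 4), (4, 3, -3), (-3, 3, 4)
cycles coincide ⇒ equivalent

yes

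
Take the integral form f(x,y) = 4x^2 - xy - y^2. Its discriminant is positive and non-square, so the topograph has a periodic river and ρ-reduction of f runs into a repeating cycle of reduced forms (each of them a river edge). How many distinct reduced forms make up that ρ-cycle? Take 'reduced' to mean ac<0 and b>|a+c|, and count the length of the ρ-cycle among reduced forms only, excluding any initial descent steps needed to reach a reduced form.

D = 17, ⌊√D⌋ = 4
descent: ρ → (-1,3,2)  [lands on river]
river: ρ → (2,1,-2)
river: ρ → (-2,3,1)
river: ρ → (1,3,-2)
river: ρ → (-2,1,2)
river: ρ → (2,3,-1)
ρ-cycle length = 6 (tail of 1 descent step not counted)

6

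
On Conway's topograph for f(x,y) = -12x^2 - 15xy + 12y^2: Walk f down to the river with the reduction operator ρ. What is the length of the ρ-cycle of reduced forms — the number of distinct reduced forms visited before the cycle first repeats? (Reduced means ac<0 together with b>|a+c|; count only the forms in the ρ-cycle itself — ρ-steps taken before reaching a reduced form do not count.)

D = 801, ⌊√D⌋ = 28
descent: ρ → (12,15,-12)  [lands on river]
river: ρ → (-12,9,15)
river: ρ → (15,21,-6)
river: ρ → (-6,27,3)
river: ρ → (3,27,-6)
river: ρ → (-6,21,15)
river: ρ → (15,9,-12)
river: ρ → (-12,15,12)
river: ρ → (12,9,-15)
river: ρ → (-15,21,6)
river: ρ → (6,27,-3)
river: ρ → (-3,27,6)
river: ρ → (6,21,-15)
river: ρ → (-15,9,12)
ρ-cycle length = 14 (tail of 1 descent step not counted)

14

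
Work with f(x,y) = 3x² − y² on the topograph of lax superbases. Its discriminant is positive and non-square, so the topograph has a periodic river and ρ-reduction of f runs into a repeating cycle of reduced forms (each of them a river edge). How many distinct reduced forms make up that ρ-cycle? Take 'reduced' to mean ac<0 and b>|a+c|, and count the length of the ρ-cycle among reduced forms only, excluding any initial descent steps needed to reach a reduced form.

D = 12, ⌊√D⌋ = 3
descent: ρ → (-1,2,2)  [lands on river]
river: ρ → (2,2,-1)
ρ-cycle length = 2 (tail of 1 descent step not counted)

2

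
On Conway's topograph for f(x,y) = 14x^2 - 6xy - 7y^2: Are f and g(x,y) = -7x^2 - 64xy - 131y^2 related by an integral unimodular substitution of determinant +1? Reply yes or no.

D₁ = 428, D₂ = 428
river cycle of f (length 6): (-7, 20, 1), (1, 20, -7), (-7, 8, 13), (13, 18, -2), (-2, 18, 13), (13, 8, -7)
river cycle of g (length 6): (-7, 20, 1), (1, 20, -7), (-7, 8, 13), (13, 18, -2), (-2, 18, 13), (13, 8, -7)
cycles coincide ⇒ equivalent

yes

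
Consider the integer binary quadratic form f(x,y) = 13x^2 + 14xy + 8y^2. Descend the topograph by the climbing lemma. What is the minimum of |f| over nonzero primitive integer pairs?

translate: b→-12 (≡14 mod 26), so (13,14,8)→(13,-12,7)
flip: (13,-12,7)→(7,12,13)
translate: b→-2 (≡12 mod 14), so (7,12,13)→(7,-2,8)
reduced (well bottom): (7,-2,8) with a≤c, −a<b≤a
well minimum = a = 7

7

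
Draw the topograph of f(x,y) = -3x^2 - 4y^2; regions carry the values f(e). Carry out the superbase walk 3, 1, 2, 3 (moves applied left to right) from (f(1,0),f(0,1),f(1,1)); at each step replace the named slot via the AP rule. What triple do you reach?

start (-3,-4,-7) = (f(1,0),f(0,1),f(1,1))
replace slot 3: 2·((-3)+(-4)) − (-7) = -7 → (-3,-4,-7)
replace slot 1: 2·((-4)+(-7)) − (-3) = -19 → (-19,-4,-7)
replace slot 2: 2·((-19)+(-7)) − (-4) = -48 → (-19,-48,-7)
replace slot 3: 2·((-19)+(-48)) − (-7) = -127 → (-19,-48,-127)

-19,-48,-127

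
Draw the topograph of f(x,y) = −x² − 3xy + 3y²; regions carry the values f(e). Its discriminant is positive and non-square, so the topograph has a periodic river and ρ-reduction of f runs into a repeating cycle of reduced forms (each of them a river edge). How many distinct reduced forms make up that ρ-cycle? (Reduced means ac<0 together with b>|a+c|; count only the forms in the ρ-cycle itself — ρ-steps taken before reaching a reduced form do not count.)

D = 21, ⌊√D⌋ = 4
descent: ρ → (3,3,-1)  [lands on river]
river: ρ → (-1,3,3)
ρ-cycle length = 2 (tail of 1 descent step not counted)

2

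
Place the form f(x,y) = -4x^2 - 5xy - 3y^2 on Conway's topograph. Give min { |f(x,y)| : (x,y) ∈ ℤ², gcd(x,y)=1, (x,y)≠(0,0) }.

translate: b→-3 (≡5 mod 8), so (4,5,3)→(4,-3,2)
flip: (4,-3,2)→(2,3,4)
translate: b→-1 (≡3 mod 4), so (2,3,4)→(2,-1,3)
reduced (well bottom): (2,-1,3) with a≤c, −a<b≤a
well minimum |f| = |-2| = 2 (negative-definite)

2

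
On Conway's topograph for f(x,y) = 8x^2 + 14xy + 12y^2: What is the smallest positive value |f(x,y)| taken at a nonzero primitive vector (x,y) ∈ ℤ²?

translate: b→-2 (≡14 mod 16), so (8,14,12)→(8,-2,6)
flip: (8,-2,6)→(6,2,8)
reduced (well bottom): (6,2,8) with a≤c, −a<b≤a
well minimum = a = 6

6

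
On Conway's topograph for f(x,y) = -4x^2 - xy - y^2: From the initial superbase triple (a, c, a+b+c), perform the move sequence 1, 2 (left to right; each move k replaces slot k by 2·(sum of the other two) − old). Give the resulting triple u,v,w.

start (-4,-1,-6) = (f(1,0),f(0,1),f(1,1))
replace slot 1: 2·((-1)+(-6)) − (-4) = -10 → (-10,-1,-6)
replace slot 2: 2·((-10)+(-6)) − (-1) = -31 → (-10,-31,-6)

-10,-31,-6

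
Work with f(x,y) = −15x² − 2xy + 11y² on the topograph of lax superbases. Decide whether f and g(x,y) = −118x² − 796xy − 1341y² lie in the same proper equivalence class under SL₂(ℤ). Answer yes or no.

D₁ = 664, D₂ = 664
river cycle of f (length 22): (11, 24, -2), (-2, 24, 11), (11, 20, -6), (-6, 16, 17), (17, 18, -5), (-5, 22, 9), (9, 14, -13), (-13, 12, 10), (10, 8, -15), (-15, 22, 3), … (12 more)
river cycle of g (length 22): (11, 24, -2), (-2, 24, 11), (11, 20, -6), (-6, 16, 17), (17, 18, -5), (-5, 22, 9), (9, 14, -13), (-13, 12, 10), (10, 8, -15), (-15, 22, 3), … (12 more)
cycles coincide ⇒ equivalent

yes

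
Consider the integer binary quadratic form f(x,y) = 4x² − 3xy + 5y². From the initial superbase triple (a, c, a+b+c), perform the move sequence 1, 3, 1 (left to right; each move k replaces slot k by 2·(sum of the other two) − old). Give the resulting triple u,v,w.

start (4,5,6) = (f(1,0),f(0,1),f(1,1))
replace slot 1: 2·(5+6) − 4 = 18 → (18,5,6)
replace slot 3: 2·(18+5) − 6 = 40 → (18,5,40)
replace slot 1: 2·(5+40) − 18 = 72 → (72,5,40)

72,5,40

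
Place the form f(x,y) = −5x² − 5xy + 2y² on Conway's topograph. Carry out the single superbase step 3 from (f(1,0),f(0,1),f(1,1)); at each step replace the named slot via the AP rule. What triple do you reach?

start (-5,2,-8) = (f(1,0),f(0,1),f(1,1))
replace slot 3: 2·((-5)+2) − (-8) = 2 → (-5,2,2)

-5,2,2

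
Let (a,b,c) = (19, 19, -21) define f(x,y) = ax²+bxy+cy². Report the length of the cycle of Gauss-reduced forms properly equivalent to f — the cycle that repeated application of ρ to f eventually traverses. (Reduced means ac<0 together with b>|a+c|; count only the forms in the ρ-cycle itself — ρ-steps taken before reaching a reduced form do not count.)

D = 1957, ⌊√D⌋ = 44
river: ρ → (-21,23,17)
river: ρ → (17,11,-27)
river: ρ → (-27,43,1)
river: ρ → (1,43,-27)
river: ρ → (-27,11,17)
river: ρ → (17,23,-21)
river: ρ → (-21,19,19)
river: ρ → (19,19,-21)
ρ-cycle length = 8 (tail of 0 descent steps not counted)

8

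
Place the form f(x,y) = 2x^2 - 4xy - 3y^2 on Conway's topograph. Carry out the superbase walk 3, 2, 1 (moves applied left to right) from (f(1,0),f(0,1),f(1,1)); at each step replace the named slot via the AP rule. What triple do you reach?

start (2,-3,-5) = (f(1,0),f(0,1),f(1,1))
replace slot 3: 2·(2+(-3)) − (-5) = 3 → (2,-3,3)
replace slot 2: 2·(2+3) − (-3) = 13 → (2,13,3)
replace slot 1: 2·(13+3) − 2 = 30 → (30,13,3)

30,13,3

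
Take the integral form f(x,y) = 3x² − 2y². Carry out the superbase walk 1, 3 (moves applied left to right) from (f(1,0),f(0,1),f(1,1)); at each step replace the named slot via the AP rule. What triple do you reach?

start (3,-2,1) = (f(1,0),f(0,1),f(1,1))
replace slot 1: 2·((-2)+1) − 3 = -5 → (-5,-2,1)
replace slot 3: 2·((-5)+(-2)) − 1 = -15 → (-5,-2,-15)

-5,-2,-15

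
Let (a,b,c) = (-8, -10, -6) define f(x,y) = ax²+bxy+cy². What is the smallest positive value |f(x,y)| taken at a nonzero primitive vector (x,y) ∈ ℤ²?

translate: b→-6 (≡10 mod 16), so (8,10,6)→(8,-6,4)
flip: (8,-6,4)→(4,6,8)
translate: b→-2 (≡6 mod 8), so (4,6,8)→(4,-2,6)
reduced (well bottom): (4,-2,6) with a≤c, −a<b≤a
well minimum |f| = |-4| = 4 (negative-definite)

4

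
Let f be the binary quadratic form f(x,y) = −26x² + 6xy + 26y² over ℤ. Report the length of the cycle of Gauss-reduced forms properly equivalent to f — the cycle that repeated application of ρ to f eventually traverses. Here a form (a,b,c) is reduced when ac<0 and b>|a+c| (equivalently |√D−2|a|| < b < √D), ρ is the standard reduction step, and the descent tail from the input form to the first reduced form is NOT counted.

D = 2740, ⌊√D⌋ = 52
river: ρ → (26,46,-6)
river: ρ → (-6,50,10)
river: ρ → (10,50,-6)
river: ρ → (-6,46,26)
river: ρ → (26,6,-26)
river: ρ → (-26,46,6)
river: ρ → (6,50,-10)
river: ρ → (-10,50,6)
river: ρ → (6,46,-26)
river: ρ → (-26,6,26)
ρ-cycle length = 10 (tail of 0 descent steps not counted)

10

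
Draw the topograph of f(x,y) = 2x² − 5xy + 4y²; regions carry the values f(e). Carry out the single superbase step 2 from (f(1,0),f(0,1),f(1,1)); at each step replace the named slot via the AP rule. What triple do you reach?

start (2,4,1) = (f(1,0),f(0,1),f(1,1))
replace slot 2: 2·(2+1) − 4 = 2 → (2,2,1)

2,2,1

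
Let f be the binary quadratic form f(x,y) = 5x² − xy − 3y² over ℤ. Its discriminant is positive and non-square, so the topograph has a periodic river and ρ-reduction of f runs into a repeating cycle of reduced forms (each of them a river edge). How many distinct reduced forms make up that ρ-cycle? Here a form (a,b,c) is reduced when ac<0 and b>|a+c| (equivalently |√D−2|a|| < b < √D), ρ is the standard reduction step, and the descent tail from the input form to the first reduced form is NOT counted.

D = 61, ⌊√D⌋ = 7
descent: ρ → (-3,7,1)  [lands on river]
river: ρ → (1,7,-3)
river: ρ → (-3,5,3)
river: ρ → (3,7,-1)
river: ρ → (-1,7,3)
river: ρ → (3,5,-3)
ρ-cycle length = 6 (tail of 1 descent step not counted)

6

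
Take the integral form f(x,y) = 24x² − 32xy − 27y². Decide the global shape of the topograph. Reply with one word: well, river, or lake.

D = b²−4ac = (-32)² − 4·24·(-27) = 3616
D > 0 non-square ⇒ indefinite ⇒ periodic river

river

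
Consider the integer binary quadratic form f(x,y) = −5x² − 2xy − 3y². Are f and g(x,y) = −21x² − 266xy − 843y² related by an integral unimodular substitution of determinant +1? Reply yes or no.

D₁ = -56, D₂ = -56
f is negative-definite; reduce −f:
−f: flip: (5,2,3)→(3,-2,5)
−f: reduced (well bottom): (3,-2,5) with a≤c, −a<b≤a
flip sign back: reduced form of f is (-3,2,-5)
g is negative-definite; reduce −g:
−g: translate: b→14 (≡266 mod 42), so (21,266,843)→(21,14,3)
−g: flip: (21,14,3)→(3,-14,21)
−g: translate: b→-2 (≡-14 mod 6), so (3,-14,21)→(3,-2,5)
−g: reduced (well bottom): (3,-2,5) with a≤c, −a<b≤a
flip sign back: reduced form of g is (-3,2,-5)
reduced forms (-3, 2, -5) vs (-3, 2, -5) ⇒ equivalent

yes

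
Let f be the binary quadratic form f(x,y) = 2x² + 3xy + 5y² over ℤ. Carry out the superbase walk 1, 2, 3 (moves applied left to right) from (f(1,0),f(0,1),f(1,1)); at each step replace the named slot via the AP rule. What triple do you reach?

start (2,5,10) = (f(1,0),f(0,1),f(1,1))
replace slot 1: 2·(5+10) − 2 = 28 → (28,5,10)
replace slot 2: 2·(28+10) − 5 = 71 → (28,71,10)
replace slot 3: 2·(28+71) − 10 = 188 → (28,71,188)

28,71,188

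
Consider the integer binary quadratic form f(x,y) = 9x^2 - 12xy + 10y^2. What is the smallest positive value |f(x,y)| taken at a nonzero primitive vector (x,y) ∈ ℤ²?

translate: b→6 (≡-12 mod 18), so (9,-12,10)→(9,6,7)
flip: (9,6,7)→(7,-6,9)
reduced (well bottom): (7,-6,9) with a≤c, −a<b≤a
well minimum = a = 7

7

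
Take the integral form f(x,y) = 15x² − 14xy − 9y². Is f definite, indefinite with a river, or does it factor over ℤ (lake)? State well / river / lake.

D = b²−4ac = (-14)² − 4·15·(-9) = 736
D > 0 non-square ⇒ indefinite ⇒ periodic river

river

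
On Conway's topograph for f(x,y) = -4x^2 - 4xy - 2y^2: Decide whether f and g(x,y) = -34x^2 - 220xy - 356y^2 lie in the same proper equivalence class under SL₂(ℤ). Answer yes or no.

D₁ = -16, D₂ = -16
f is negative-definite; reduce −f:
−f: flip: (4,4,2)→(2,-4,4)
−f: translate: b→0 (≡-4 mod 4), so (2,-4,4)→(2,0,2)
−f: reduced (well bottom): (2,0,2) with a≤c, −a<b≤a
flip sign back: reduced form of f is (-2,0,-2)
g is negative-definite; reduce −g:
−g: translate: b→16 (≡220 mod 68), so (34,220,356)→(34,16,2)
−g: flip: (34,16,2)→(2,-16,34)
−g: translate: b→0 (≡-16 mod 4), so (2,-16,34)→(2,0,2)
−g: reduced (well bottom): (2,0,2) with a≤c, −a<b≤a
flip sign back: reduced form of g is (-2,0,-2)
reduced forms (-2, 0, -2) vs (-2, 0, -2) ⇒ equivalent

yes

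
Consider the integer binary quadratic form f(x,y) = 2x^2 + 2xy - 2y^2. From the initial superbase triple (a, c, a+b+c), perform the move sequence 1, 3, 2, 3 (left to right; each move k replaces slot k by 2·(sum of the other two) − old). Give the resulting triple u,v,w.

start (2,-2,2) = (f(1,0),f(0,1),f(1,1))
replace slot 1: 2·((-2)+2) − 2 = -2 → (-2,-2,2)
replace slot 3: 2·((-2)+(-2)) − 2 = -10 → (-2,-2,-10)
replace slot 2: 2·((-2)+(-10)) − (-2) = -22 → (-2,-22,-10)
replace slot 3: 2·((-2)+(-22)) − (-10) = -38 → (-2,-22,-38)

-2,-22,-38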